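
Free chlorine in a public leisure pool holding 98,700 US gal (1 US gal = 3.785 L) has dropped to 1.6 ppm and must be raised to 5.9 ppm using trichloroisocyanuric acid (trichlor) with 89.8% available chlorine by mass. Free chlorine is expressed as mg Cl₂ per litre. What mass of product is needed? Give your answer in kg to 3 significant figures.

Volume: 98,700 US gal × 3.785 L/gal = 373,580 L.
Chlorine deficit: 5.9 − 1.6 = 4.3 ppm = 4.3 mg/L as Cl₂.
Cl₂ equivalent needed: 4.3 mg/L × 373,580 L = 1,606,000 mg = 1606 g.
Product at 89.8% available chlorine: 1606 / 0.898 = 1789 g.

1.79 kg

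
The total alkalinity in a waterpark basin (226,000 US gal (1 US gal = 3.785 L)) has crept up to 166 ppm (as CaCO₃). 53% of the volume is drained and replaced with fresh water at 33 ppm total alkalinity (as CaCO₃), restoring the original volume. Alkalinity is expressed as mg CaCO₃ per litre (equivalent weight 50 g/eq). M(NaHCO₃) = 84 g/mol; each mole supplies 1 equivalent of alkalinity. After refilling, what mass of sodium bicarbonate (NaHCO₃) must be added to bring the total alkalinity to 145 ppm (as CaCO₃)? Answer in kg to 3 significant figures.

71.1 kg

Volume: 226,000 US gal × 3.785 L/gal = 855,410 L.
After draining 53% and refilling: 166 × 0.47 + 33 × 0.53 = 95.51 ppm.
Deficit to target: 145 − 95.51 = 49.49 mg/L.
As CaCO₃: 49.49 mg/L × 855,410 L = 42,330 g; ÷ 50 g/eq ÷ 1 = 846.7 mol NaHCO₃.
Mass: 846.7 × 84 = 71,120 g.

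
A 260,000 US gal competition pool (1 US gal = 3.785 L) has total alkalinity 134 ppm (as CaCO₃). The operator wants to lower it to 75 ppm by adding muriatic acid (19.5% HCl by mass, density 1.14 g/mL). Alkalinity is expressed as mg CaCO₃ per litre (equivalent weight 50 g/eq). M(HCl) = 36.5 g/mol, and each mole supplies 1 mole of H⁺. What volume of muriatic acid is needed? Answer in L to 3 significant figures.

191 L

Volume: 260,000 US gal × 3.785 L/gal = 984,100 L.
Alkalinity to neutralize: (134 − 75) = 59 mg/L as CaCO₃ × 984,100 L = 58,060 g as CaCO₃.
Equivalents of H⁺ required: 58,060 ÷ 50 g/eq = 1161 eq = 1161 mol HCl.
Mass of HCl: 1161 × 36.5 = 42,390 g.
Mass of 19.5% solution: 42,390 / 0.195 = 217,400 g.
Volume: 217,400 g ÷ 1.14 g/mL = 190,700 mL.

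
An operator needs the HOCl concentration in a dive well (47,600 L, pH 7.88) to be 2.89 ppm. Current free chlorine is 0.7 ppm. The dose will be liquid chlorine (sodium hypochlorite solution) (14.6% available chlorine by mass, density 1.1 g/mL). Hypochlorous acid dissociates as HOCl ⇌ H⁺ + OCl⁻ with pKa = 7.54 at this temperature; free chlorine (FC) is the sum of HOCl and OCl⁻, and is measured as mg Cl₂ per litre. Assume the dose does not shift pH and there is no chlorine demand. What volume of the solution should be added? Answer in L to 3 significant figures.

[OCl⁻]/[HOCl] = 10^(pH − pKa) = 10^(7.88 − 7.54) = 2.188; fraction as HOCl = 1/(1 + 2.188) = 0.3137.
Free chlorine required for 2.89 ppm HOCl: 2.89 / 0.3137 = 9.213 ppm.
FC to add: 9.213 − 0.7 = 8.513 mg/L as Cl₂.
Cl₂ equivalent: 8.513 mg/L × 47,600 L = 405.2 g.
Product at 14.6% available Cl: 405.2 / 0.146 = 2775 g.
Volume: 2775 g ÷ 1.1 g/mL = 2523 mL.

2.52 L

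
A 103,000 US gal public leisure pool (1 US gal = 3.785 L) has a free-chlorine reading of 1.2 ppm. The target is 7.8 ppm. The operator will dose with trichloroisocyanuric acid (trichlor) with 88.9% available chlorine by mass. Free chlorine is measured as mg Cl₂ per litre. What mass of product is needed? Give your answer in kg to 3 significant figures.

2.89 kg

Volume: 103,000 US gal × 3.785 L/gal = 389,855 L.
Chlorine deficit: 7.8 − 1.2 = 6.6 ppm = 6.6 mg/L as Cl₂.
Cl₂ equivalent needed: 6.6 mg/L × 389,855 L = 2,573,000 mg = 2573 g.
Product at 88.9% available chlorine: 2573 / 0.889 = 2894 g.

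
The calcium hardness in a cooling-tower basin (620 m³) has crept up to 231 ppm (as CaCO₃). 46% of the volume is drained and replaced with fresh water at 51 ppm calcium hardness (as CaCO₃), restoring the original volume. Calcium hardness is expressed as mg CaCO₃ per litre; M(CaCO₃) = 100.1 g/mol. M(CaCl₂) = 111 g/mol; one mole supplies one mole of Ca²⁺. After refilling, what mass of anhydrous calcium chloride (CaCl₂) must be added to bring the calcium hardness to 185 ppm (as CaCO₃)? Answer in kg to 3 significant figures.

Volume: 620 m³ = 620,000 L.
After draining 46% and refilling: 231 × 0.54 + 51 × 0.46 = 148.2 ppm.
Deficit to target: 185 − 148.2 = 36.8 mg/L.
As CaCO₃: 36.8 mg/L × 620,000 L = 22,820 g; ÷ 100.1 = 227.9 mol Ca²⁺.
Mass: 227.9 × 111 = 25,300 g.

25.3 kg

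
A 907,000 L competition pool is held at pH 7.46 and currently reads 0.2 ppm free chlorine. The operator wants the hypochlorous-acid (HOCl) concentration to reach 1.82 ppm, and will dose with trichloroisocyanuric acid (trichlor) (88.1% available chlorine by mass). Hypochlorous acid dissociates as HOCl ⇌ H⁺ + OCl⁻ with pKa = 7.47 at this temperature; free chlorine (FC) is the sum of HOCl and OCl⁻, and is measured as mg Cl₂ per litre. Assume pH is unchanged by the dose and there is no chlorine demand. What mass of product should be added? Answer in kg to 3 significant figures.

[OCl⁻]/[HOCl] = 10^(pH − pKa) = 10^(7.46 − 7.47) = 0.9772; fraction as HOCl = 1/(1 + 0.9772) = 0.5058.
Free chlorine required for 1.82 ppm HOCl: 1.82 / 0.5058 = 3.599 ppm.
FC to add: 3.599 − 0.2 = 3.399 mg/L as Cl₂.
Cl₂ equivalent: 3.399 mg/L × 907,000 L = 3083 g.
Product at 88.1% available Cl: 3083 / 0.881 = 3499 g.

3.50 kg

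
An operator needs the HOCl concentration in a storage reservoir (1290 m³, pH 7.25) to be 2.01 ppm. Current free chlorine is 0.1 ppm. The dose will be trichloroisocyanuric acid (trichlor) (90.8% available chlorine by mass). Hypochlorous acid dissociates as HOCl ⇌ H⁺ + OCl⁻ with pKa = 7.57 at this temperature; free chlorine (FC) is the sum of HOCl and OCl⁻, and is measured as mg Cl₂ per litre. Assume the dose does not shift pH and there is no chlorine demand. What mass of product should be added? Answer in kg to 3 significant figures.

4.08 kg

Volume: 1290 m³ = 1,290,000 L.
[OCl⁻]/[HOCl] = 10^(pH − pKa) = 10^(7.25 − 7.57) = 0.4786; fraction as HOCl = 1/(1 + 0.4786) = 0.6763.
Free chlorine required for 2.01 ppm HOCl: 2.01 / 0.6763 = 2.972 ppm.
FC to add: 2.972 − 0.1 = 2.872 mg/L as Cl₂.
Cl₂ equivalent: 2.872 mg/L × 1,290,000 L = 3705 g.
Product at 90.8% available Cl: 3705 / 0.908 = 4080 g.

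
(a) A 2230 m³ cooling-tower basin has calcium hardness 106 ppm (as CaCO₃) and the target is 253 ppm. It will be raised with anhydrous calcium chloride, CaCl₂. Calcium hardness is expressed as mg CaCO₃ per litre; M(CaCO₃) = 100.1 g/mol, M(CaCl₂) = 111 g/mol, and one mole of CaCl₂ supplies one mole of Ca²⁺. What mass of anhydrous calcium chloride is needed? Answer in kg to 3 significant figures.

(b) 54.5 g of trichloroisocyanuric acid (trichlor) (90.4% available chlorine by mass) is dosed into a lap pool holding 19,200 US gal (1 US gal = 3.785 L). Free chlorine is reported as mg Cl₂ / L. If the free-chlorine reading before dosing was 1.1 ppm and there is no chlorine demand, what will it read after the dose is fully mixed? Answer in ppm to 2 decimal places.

(a) 364 kg; (b) 1.78 ppm

(a) Volume: 2230 m³ = 2,230,000 L.
(a) Hardness to add: (253 − 106) = 147 mg/L as CaCO₃ × 2,230,000 L = 327,800 g as CaCO₃.
(a) Moles of Ca²⁺ (1 mol Ca²⁺ ≡ 1 mol CaCO₃): 327,800 / 100.1 g/mol = 3275 mol.
(a) Mass of CaCl₂: 3275 × 111 = 363,500 g.

(b) Volume: 19,200 US gal × 3.785 L/gal = 72,672 L.
(b) Available chlorine delivered: 54.5 g × 0.904 = 49.27 g as Cl₂.
(b) Concentration rise: 49.27 g / 72,672 L = 0.678 mg/L = 0.68 ppm.
(b) Final FC: 1.1 + 0.68 = 1.78 ppm.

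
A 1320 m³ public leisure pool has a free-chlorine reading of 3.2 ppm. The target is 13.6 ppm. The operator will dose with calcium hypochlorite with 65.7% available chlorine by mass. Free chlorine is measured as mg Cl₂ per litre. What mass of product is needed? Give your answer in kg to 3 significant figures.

20.9 kg

Volume: 1320 m³ = 1,320,000 L.
Chlorine deficit: 13.6 − 3.2 = 10.4 ppm = 10.4 mg/L as Cl₂.
Cl₂ equivalent needed: 10.4 mg/L × 1,320,000 L = 13,730,000 mg = 13,730 g.
Product at 65.7% available chlorine: 13,730 / 0.657 = 20,890 g.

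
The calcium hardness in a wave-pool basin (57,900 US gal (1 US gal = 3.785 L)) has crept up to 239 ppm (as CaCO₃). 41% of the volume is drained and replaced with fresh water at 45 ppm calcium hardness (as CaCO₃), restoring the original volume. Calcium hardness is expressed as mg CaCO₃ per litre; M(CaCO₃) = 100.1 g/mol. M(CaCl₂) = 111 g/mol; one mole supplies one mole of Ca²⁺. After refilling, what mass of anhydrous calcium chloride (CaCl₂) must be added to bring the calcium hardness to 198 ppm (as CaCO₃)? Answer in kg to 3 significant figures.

9.37 kg

Volume: 57,900 US gal × 3.785 L/gal = 219,152 L.
After draining 41% and refilling: 239 × 0.59 + 45 × 0.41 = 159.46 ppm.
Deficit to target: 198 − 159.46 = 38.54 mg/L.
As CaCO₃: 38.54 mg/L × 219,152 L = 8446 g; ÷ 100.1 = 84.38 mol Ca²⁺.
Mass: 84.38 × 111 = 9366 g.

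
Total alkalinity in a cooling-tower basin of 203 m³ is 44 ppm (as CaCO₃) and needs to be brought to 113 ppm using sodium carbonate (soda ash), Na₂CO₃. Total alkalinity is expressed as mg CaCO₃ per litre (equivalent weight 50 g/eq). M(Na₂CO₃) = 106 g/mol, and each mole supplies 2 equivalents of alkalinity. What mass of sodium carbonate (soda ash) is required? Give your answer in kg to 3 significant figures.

14.8 kg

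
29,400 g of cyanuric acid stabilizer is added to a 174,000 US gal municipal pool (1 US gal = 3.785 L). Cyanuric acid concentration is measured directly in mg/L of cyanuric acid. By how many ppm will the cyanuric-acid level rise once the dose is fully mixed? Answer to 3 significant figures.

Volume: 174,000 US gal × 3.785 L/gal = 658,590 L.
Rise: 29,400 g / 658,590 L × 1000 = 44.64 mg/L.

44.6 ppm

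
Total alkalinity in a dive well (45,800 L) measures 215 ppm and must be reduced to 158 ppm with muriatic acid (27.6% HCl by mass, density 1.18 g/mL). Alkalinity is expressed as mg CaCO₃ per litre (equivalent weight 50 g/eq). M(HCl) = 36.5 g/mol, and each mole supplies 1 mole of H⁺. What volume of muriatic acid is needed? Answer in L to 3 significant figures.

5.85 L

Alkalinity to neutralize: (215 − 158) = 57 mg/L as CaCO₃ × 45,800 L = 2611 g as CaCO₃.
Equivalents of H⁺ required: 2611 ÷ 50 g/eq = 52.21 eq = 52.21 mol HCl.
Mass of HCl: 52.21 × 36.5 = 1906 g.
Mass of 27.6% solution: 1906 / 0.276 = 6905 g.
Volume: 6905 g ÷ 1.18 g/mL = 5852 mL.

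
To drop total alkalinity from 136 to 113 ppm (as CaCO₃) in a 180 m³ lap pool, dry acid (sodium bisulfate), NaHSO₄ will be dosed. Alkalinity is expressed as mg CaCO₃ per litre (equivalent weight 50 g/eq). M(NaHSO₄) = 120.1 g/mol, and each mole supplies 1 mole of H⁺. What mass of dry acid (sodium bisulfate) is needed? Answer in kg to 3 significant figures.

9.94 kg

Volume: 180 m³ = 180,000 L.
Alkalinity to neutralize: (136 − 113) = 23 mg/L as CaCO₃ × 180,000 L = 4140 g as CaCO₃.
Equivalents of H⁺ required: 4140 ÷ 50 g/eq = 82.8 eq = 82.8 mol NaHSO₄.
Mass of NaHSO₄: 82.8 × 120.1 = 9944 g.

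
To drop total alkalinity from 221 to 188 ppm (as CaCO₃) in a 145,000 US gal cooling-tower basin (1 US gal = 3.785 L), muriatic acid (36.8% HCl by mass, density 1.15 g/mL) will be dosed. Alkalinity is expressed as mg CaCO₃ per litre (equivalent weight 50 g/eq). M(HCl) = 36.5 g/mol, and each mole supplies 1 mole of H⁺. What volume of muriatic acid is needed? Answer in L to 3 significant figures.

31.2 L

Volume: 145,000 US gal × 3.785 L/gal = 548,825 L.
Alkalinity to neutralize: (221 − 188) = 33 mg/L as CaCO₃ × 548,825 L = 18,110 g as CaCO₃.
Equivalents of H⁺ required: 18,110 ÷ 50 g/eq = 362.2 eq = 362.2 mol HCl.
Mass of HCl: 362.2 × 36.5 = 13,220 g.
Mass of 36.8% solution: 13,220 / 0.368 = 35,930 g.
Volume: 35,930 g ÷ 1.15 g/mL = 31,240 mL.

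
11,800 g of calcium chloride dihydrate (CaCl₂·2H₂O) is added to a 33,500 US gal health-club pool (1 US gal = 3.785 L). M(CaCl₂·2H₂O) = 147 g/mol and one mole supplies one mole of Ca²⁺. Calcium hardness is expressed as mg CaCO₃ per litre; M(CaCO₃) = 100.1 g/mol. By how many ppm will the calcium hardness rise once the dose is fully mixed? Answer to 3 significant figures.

Volume: 33,500 US gal × 3.785 L/gal = 126,798 L.
Moles of Ca²⁺: 11,800 g ÷ 147 g/mol = 80.27 mol.
As CaCO₃: 80.27 mol × 100.1 g/mol = 8035 g.
Rise: 8035 g / 126,798 L × 1000 = 63.37 mg/L.

63.4 ppm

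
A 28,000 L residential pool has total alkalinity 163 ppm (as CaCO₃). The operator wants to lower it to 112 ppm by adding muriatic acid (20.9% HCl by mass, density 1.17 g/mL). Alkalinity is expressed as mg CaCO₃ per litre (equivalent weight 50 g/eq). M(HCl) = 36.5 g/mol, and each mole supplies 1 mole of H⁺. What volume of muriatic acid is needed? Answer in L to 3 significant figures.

Alkalinity to neutralize: (163 − 112) = 51 mg/L as CaCO₃ × 28,000 L = 1428 g as CaCO₃.
Equivalents of H⁺ required: 1428 ÷ 50 g/eq = 28.56 eq = 28.56 mol HCl.
Mass of HCl: 28.56 × 36.5 = 1042 g.
Mass of 20.9% solution: 1042 / 0.209 = 4988 g.
Volume: 4988 g ÷ 1.17 g/mL = 4263 mL.

4.26 L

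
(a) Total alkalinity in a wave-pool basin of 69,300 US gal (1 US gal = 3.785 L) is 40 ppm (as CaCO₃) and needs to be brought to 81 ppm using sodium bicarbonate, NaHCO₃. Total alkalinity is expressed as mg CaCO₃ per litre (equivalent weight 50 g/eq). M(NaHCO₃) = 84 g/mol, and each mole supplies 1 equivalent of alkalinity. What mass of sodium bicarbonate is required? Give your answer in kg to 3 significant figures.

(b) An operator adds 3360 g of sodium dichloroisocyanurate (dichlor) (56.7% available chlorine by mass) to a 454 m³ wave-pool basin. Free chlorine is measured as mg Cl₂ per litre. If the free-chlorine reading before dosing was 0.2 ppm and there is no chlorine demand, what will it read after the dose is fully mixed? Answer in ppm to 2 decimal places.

(a) Volume: 69,300 US gal × 3.785 L/gal = 262,300 L.
(a) Alkalinity to add: (81 − 40) = 41 mg/L as CaCO₃ × 262,300 L = 10,750 g as CaCO₃.
(a) Equivalents: 10,750 g ÷ 50 g/eq = 215.1 eq.
(a) NaHCO₃ supplies 1 eq per mole → 215.1 mol.
(a) Mass: 215.1 mol × 84 g/mol = 18,070 g.

(b) Volume: 454 m³ = 454,000 L.
(b) Available chlorine delivered: 3360 g × 0.567 = 1905 g as Cl₂.
(b) Concentration rise: 1905 g / 454,000 L = 4.196 mg/L = 4.20 ppm.
(b) Final FC: 0.2 + 4.20 = 4.40 ppm.

(a) 18.1 kg; (b) 4.40 ppm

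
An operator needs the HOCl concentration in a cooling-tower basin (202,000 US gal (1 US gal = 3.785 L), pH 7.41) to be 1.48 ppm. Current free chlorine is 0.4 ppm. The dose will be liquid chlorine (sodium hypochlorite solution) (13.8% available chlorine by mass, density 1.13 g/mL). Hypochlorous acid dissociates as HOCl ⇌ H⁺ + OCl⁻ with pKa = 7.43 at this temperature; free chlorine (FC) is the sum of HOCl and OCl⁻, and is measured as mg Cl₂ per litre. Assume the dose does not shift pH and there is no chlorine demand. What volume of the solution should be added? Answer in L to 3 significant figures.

Volume: 202,000 US gal × 3.785 L/gal = 764,570 L.
[OCl⁻]/[HOCl] = 10^(pH − pKa) = 10^(7.41 − 7.43) = 0.955; fraction as HOCl = 1/(1 + 0.955) = 0.5115.
Free chlorine required for 1.48 ppm HOCl: 1.48 / 0.5115 = 2.893 ppm.
FC to add: 2.893 − 0.4 = 2.493 mg/L as Cl₂.
Cl₂ equivalent: 2.493 mg/L × 764,570 L = 1906 g.
Product at 13.8% available Cl: 1906 / 0.138 = 13,810 g.
Volume: 13,810 g ÷ 1.13 g/mL = 12,230 mL.

12.2 L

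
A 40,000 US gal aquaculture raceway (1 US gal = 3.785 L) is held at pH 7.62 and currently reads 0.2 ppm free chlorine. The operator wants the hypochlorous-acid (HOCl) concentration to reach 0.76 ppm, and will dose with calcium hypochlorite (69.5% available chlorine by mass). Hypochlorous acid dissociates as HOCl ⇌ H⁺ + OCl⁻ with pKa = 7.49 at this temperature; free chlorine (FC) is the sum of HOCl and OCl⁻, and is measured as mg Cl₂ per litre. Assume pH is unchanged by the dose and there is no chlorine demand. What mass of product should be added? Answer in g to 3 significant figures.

345 g

Volume: 40,000 US gal × 3.785 L/gal = 151,400 L.
[OCl⁻]/[HOCl] = 10^(pH − pKa) = 10^(7.62 − 7.49) = 1.349; fraction as HOCl = 1/(1 + 1.349) = 0.4257.
Free chlorine required for 0.76 ppm HOCl: 0.76 / 0.4257 = 1.785 ppm.
FC to add: 1.785 − 0.2 = 1.585 mg/L as Cl₂.
Cl₂ equivalent: 1.585 mg/L × 151,400 L = 240 g.
Product at 69.5% available Cl: 240 / 0.695 = 345.3 g.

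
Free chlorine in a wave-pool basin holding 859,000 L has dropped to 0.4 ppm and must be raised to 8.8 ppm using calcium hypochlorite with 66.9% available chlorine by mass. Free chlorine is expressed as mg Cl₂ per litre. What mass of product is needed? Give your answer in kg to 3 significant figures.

10.8 kg

Chlorine deficit: 8.8 − 0.4 = 8.4 ppm = 8.4 mg/L as Cl₂.
Cl₂ equivalent needed: 8.4 mg/L × 859,000 L = 7,216,000 mg = 7216 g.
Product at 66.9% available chlorine: 7216 / 0.669 = 10,790 g.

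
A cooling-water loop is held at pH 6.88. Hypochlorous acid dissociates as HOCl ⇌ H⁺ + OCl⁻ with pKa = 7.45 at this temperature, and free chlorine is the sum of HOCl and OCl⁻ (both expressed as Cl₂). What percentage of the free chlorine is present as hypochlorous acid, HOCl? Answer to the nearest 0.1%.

78.8%

[OCl⁻]/[HOCl] = 10^(pH − pKa) = 10^(6.88 − 7.45) = 10^-0.57 = 0.2692.
Fraction as HOCl = 1 / (1 + 0.2692) = 0.7879.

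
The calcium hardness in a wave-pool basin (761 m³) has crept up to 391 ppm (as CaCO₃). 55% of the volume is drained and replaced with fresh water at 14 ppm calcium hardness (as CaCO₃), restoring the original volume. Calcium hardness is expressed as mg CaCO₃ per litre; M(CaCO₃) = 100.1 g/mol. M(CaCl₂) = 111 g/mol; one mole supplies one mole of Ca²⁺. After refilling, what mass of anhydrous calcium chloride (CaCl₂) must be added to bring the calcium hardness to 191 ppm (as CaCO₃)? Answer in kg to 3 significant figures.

Volume: 761 m³ = 761,000 L.
After draining 55% and refilling: 391 × 0.45 + 14 × 0.55 = 183.65 ppm.
Deficit to target: 191 − 183.65 = 7.35 mg/L.
As CaCO₃: 7.35 mg/L × 761,000 L = 5593 g; ÷ 100.1 = 55.88 mol Ca²⁺.
Mass: 55.88 × 111 = 6202 g.

6.20 kg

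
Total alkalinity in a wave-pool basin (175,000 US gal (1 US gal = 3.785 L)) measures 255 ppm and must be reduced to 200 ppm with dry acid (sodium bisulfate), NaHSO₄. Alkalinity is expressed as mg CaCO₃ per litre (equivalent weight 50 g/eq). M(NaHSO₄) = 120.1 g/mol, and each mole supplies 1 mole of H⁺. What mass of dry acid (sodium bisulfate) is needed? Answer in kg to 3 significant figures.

87.5 kg

Volume: 175,000 US gal × 3.785 L/gal = 662,375 L.
Alkalinity to neutralize: (255 − 200) = 55 mg/L as CaCO₃ × 662,375 L = 36,430 g as CaCO₃.
Equivalents of H⁺ required: 36,430 ÷ 50 g/eq = 728.6 eq = 728.6 mol NaHSO₄.
Mass of NaHSO₄: 728.6 × 120.1 = 87,510 g.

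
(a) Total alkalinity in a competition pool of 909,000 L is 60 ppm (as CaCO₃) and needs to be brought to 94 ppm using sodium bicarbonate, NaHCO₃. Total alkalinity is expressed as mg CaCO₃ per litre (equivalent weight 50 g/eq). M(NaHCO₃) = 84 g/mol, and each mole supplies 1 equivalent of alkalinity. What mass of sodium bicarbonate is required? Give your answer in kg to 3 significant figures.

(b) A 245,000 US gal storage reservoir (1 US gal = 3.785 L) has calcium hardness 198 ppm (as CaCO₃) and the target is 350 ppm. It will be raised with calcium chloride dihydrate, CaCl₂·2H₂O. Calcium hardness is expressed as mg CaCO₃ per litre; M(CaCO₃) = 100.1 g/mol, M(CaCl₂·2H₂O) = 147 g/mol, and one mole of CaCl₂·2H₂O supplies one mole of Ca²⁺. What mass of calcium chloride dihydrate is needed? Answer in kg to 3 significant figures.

(a) Alkalinity to add: (94 − 60) = 34 mg/L as CaCO₃ × 909,000 L = 30,910 g as CaCO₃.
(a) Equivalents: 30,910 g ÷ 50 g/eq = 618.1 eq.
(a) NaHCO₃ supplies 1 eq per mole → 618.1 mol.
(a) Mass: 618.1 mol × 84 g/mol = 51,920 g.

(b) Volume: 245,000 US gal × 3.785 L/gal = 927,325 L.
(b) Hardness to add: (350 − 198) = 152 mg/L as CaCO₃ × 927,325 L = 141,000 g as CaCO₃.
(b) Moles of Ca²⁺ (1 mol Ca²⁺ ≡ 1 mol CaCO₃): 141,000 / 100.1 g/mol = 1408 mol.
(b) Mass of CaCl₂·2H₂O: 1408 × 147 = 207,000 g.

(a) 51.9 kg; (b) 207 kg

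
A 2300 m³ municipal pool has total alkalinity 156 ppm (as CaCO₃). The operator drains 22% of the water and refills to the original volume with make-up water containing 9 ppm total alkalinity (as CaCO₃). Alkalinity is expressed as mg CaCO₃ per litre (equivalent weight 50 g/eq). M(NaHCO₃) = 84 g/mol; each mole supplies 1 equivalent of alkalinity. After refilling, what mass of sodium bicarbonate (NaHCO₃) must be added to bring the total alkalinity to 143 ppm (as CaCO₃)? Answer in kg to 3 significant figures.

Volume: 2300 m³ = 2,300,000 L.
After draining 22% and refilling: 156 × 0.78 + 9 × 0.22 = 123.66 ppm.
Deficit to target: 143 − 123.66 = 19.34 mg/L.
As CaCO₃: 19.34 mg/L × 2,300,000 L = 44,480 g; ÷ 50 g/eq ÷ 1 = 889.6 mol NaHCO₃.
Mass: 889.6 × 84 = 74,730 g.

74.7 kg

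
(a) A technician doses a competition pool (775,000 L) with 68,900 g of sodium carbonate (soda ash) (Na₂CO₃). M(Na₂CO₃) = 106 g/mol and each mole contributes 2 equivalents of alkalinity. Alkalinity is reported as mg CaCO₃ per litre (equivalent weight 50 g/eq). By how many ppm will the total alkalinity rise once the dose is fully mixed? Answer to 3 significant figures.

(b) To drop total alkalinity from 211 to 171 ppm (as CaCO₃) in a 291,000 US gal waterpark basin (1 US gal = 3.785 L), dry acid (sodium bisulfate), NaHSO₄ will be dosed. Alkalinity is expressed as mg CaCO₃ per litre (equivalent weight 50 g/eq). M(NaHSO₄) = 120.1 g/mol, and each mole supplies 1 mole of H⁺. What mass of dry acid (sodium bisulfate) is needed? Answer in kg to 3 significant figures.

(a) 83.9 ppm; (b) 106 kg

(a) Moles of Na₂CO₃: 68,900 g ÷ 106 g/mol = 650 mol → 1300 eq of alkalinity.
(a) As CaCO₃: 1300 eq × 50 g/eq = 65,000 g.
(a) Rise: 65,000 g / 775,000 L × 1000 = 83.87 mg/L.

(b) Volume: 291,000 US gal × 3.785 L/gal = 1,101,435 L.
(b) Alkalinity to neutralize: (211 − 171) = 40 mg/L as CaCO₃ × 1,101,435 L = 44,060 g as CaCO₃.
(b) Equivalents of H⁺ required: 44,060 ÷ 50 g/eq = 881.1 eq = 881.1 mol NaHSO₄.
(b) Mass of NaHSO₄: 881.1 × 120.1 = 105,800 g.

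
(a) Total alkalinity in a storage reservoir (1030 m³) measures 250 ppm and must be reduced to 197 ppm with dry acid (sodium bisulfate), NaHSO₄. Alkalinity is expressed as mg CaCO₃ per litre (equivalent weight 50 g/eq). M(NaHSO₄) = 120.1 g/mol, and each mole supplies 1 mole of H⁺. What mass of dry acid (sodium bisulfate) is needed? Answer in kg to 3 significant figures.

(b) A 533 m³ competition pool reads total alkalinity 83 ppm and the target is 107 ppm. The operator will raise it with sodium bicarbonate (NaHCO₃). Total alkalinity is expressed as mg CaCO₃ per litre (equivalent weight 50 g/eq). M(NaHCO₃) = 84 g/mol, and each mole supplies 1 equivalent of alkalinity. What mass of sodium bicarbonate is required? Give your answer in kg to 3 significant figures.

(a) Volume: 1030 m³ = 1,030,000 L.
(a) Alkalinity to neutralize: (250 − 197) = 53 mg/L as CaCO₃ × 1,030,000 L = 54,590 g as CaCO₃.
(a) Equivalents of H⁺ required: 54,590 ÷ 50 g/eq = 1092 eq = 1092 mol NaHSO₄.
(a) Mass of NaHSO₄: 1092 × 120.1 = 131,100 g.

(b) Volume: 533 m³ = 533,000 L.
(b) Alkalinity to add: (107 − 83) = 24 mg/L as CaCO₃ × 533,000 L = 12,790 g as CaCO₃.
(b) Equivalents: 12,790 g ÷ 50 g/eq = 255.8 eq.
(b) NaHCO₃ supplies 1 eq per mole → 255.8 mol.
(b) Mass: 255.8 mol × 84 g/mol = 21,490 g.

(a) 131 kg; (b) 21.5 kg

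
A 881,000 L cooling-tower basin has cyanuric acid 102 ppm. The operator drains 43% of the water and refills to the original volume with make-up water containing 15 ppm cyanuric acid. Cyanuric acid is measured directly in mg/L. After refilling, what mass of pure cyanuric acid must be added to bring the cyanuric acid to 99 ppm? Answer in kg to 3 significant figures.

30.3 kg

After draining 43% and refilling: 102 × 0.57 + 15 × 0.43 = 64.59 ppm.
Deficit to target: 99 − 64.59 = 34.41 mg/L.
Mass: 34.41 mg/L × 881,000 L = 30,320 g cyanuric acid.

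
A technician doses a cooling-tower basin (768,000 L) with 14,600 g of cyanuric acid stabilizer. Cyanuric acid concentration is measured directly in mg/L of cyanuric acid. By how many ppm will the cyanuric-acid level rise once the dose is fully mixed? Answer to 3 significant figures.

Rise: 14,600 g / 768,000 L × 1000 = 19.01 mg/L.

19.0 ppm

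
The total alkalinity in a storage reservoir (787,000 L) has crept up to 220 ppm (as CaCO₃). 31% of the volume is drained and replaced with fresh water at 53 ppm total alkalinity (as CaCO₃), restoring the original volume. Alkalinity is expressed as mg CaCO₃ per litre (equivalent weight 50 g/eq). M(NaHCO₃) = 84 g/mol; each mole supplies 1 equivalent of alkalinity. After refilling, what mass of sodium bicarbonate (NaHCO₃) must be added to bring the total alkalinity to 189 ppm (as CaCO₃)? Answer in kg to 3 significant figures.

27.5 kg

After draining 31% and refilling: 220 × 0.69 + 53 × 0.31 = 168.23 ppm.
Deficit to target: 189 − 168.23 = 20.77 mg/L.
As CaCO₃: 20.77 mg/L × 787,000 L = 16,350 g; ÷ 50 g/eq ÷ 1 = 326.9 mol NaHCO₃.
Mass: 326.9 × 84 = 27,460 g.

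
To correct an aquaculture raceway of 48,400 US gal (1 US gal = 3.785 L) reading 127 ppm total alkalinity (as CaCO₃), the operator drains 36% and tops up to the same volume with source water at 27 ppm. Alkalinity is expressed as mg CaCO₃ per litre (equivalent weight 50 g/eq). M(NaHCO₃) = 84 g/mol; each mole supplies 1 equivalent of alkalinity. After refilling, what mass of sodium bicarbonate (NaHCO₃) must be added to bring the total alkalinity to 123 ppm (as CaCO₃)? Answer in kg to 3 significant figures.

Volume: 48,400 US gal × 3.785 L/gal = 183,194 L.
After draining 36% and refilling: 127 × 0.64 + 27 × 0.36 = 91 ppm.
Deficit to target: 123 − 91 = 32 mg/L.
As CaCO₃: 32 mg/L × 183,194 L = 5862 g; ÷ 50 g/eq ÷ 1 = 117.2 mol NaHCO₃.
Mass: 117.2 × 84 = 9849 g.

9.85 kg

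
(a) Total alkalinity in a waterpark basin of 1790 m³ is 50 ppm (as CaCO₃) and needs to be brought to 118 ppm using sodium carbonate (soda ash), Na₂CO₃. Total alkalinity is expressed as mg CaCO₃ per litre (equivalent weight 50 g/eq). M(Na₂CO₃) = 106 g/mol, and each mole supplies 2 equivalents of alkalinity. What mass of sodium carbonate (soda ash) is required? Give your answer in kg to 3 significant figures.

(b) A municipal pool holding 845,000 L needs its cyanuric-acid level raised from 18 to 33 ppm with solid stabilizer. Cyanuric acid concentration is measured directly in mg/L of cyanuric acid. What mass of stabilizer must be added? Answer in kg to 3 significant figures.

(a) 129 kg; (b) 12.7 kg

(a) Volume: 1790 m³ = 1,790,000 L.
(a) Alkalinity to add: (118 − 50) = 68 mg/L as CaCO₃ × 1,790,000 L = 121,700 g as CaCO₃.
(a) Equivalents: 121,700 g ÷ 50 g/eq = 2434 eq.
(a) Each mole of Na₂CO₃ supplies 2 eq, so 2434 / 2 = 1217 mol.
(a) Mass: 1217 mol × 106 g/mol = 129,000 g.

(b) CYA to add: (33 − 18) = 15 mg/L × 845,000 L = 12,680 g cyanuric acid.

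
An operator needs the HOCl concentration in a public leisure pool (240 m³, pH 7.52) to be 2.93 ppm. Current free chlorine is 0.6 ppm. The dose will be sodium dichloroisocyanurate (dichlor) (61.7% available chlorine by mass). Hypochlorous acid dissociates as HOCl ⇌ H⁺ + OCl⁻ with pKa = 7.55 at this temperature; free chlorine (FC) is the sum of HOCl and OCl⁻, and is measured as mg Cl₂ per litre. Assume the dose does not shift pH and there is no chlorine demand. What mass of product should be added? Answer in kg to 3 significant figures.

1.97 kg

Volume: 240 m³ = 240,000 L.
[OCl⁻]/[HOCl] = 10^(pH − pKa) = 10^(7.52 − 7.55) = 0.9333; fraction as HOCl = 1/(1 + 0.9333) = 0.5173.
Free chlorine required for 2.93 ppm HOCl: 2.93 / 0.5173 = 5.664 ppm.
FC to add: 5.664 − 0.6 = 5.064 mg/L as Cl₂.
Cl₂ equivalent: 5.064 mg/L × 240,000 L = 1215 g.
Product at 61.7% available Cl: 1215 / 0.617 = 1970 g.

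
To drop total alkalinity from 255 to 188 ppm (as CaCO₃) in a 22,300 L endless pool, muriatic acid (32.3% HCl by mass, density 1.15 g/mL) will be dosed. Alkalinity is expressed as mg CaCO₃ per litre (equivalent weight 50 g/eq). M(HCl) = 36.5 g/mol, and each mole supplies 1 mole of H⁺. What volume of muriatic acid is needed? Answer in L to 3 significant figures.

Alkalinity to neutralize: (255 − 188) = 67 mg/L as CaCO₃ × 22,300 L = 1494 g as CaCO₃.
Equivalents of H⁺ required: 1494 ÷ 50 g/eq = 29.88 eq = 29.88 mol HCl.
Mass of HCl: 29.88 × 36.5 = 1091 g.
Mass of 32.3% solution: 1091 / 0.323 = 3377 g.
Volume: 3377 g ÷ 1.15 g/mL = 2936 mL.

2.94 L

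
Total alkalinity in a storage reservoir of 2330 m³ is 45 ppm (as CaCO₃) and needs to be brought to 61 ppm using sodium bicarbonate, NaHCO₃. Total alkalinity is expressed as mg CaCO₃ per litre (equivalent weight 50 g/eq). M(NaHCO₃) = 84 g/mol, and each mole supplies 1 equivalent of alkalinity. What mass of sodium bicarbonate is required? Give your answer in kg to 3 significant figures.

62.6 kg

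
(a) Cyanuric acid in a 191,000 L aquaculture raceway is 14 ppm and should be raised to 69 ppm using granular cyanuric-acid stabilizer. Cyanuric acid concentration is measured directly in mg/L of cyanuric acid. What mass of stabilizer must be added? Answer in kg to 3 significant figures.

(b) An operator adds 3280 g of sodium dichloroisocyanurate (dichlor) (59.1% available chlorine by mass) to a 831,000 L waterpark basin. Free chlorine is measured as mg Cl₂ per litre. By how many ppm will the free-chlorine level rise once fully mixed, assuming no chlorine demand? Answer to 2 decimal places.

(a) 10.5 kg; (b) 2.33 ppm

(a) CYA to add: (69 − 14) = 55 mg/L × 191,000 L = 10,500 g cyanuric acid.

(b) Available chlorine delivered: 3280 g × 0.591 = 1938 g as Cl₂.
(b) Concentration rise: 1938 g / 831,000 L = 2.333 mg/L = 2.33 ppm.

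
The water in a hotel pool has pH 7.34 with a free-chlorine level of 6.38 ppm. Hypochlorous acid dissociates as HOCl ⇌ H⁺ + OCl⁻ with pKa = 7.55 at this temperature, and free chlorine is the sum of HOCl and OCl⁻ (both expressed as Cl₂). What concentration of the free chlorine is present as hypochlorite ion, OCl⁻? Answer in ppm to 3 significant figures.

2.43 ppm

[OCl⁻]/[HOCl] = 10^(pH − pKa) = 10^(7.34 − 7.55) = 10^-0.21 = 0.6166.
Fraction as HOCl = 1 / (1 + 0.6166) = 0.6186.
OCl⁻ = (1 − 0.6186) × 6.38 ppm = 2.433 ppm.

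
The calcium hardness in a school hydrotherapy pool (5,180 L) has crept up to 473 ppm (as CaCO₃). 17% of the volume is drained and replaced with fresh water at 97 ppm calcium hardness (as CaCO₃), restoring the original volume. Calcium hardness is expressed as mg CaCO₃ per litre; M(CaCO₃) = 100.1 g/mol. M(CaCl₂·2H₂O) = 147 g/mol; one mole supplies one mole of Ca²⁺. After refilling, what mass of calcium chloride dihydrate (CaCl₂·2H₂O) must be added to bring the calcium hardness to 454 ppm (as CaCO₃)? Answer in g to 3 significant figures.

342 g

After draining 17% and refilling: 473 × 0.83 + 97 × 0.17 = 409.08 ppm.
Deficit to target: 454 − 409.08 = 44.92 mg/L.
As CaCO₃: 44.92 mg/L × 5,180 L = 232.7 g; ÷ 100.1 = 2.325 mol Ca²⁺.
Mass: 2.325 × 147 = 341.7 g.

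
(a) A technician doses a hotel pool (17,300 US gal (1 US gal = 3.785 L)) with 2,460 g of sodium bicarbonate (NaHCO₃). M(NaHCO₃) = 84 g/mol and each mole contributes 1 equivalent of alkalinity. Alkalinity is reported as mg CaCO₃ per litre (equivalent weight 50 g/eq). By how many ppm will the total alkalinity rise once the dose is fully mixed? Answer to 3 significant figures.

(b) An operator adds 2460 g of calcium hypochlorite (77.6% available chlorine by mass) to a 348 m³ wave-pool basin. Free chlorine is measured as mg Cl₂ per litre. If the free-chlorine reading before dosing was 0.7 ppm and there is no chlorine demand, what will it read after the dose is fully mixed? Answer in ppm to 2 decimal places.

(a) 22.4 ppm; (b) 6.19 ppm

(a) Volume: 17,300 US gal × 3.785 L/gal = 65,480 L.
(a) Moles of NaHCO₃: 2,460 g ÷ 84 g/mol = 29.29 mol → 29.29 eq of alkalinity.
(a) As CaCO₃: 29.29 eq × 50 g/eq = 1464 g.
(a) Rise: 1464 g / 65,480 L × 1000 = 22.36 mg/L.

(b) Volume: 348 m³ = 348,000 L.
(b) Available chlorine delivered: 2460 g × 0.776 = 1909 g as Cl₂.
(b) Concentration rise: 1909 g / 348,000 L = 5.486 mg/L = 5.49 ppm.
(b) Final FC: 0.7 + 5.49 = 6.19 ppm.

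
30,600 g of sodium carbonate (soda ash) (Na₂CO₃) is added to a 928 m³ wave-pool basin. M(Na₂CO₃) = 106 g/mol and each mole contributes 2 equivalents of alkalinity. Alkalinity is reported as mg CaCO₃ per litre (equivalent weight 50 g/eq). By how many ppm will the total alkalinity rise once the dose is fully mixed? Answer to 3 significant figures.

31.1 ppm

Volume: 928 m³ = 928,000 L.
Moles of Na₂CO₃: 30,600 g ÷ 106 g/mol = 288.7 mol → 577.4 eq of alkalinity.
As CaCO₃: 577.4 eq × 50 g/eq = 28,870 g.
Rise: 28,870 g / 928,000 L × 1000 = 31.11 mg/L.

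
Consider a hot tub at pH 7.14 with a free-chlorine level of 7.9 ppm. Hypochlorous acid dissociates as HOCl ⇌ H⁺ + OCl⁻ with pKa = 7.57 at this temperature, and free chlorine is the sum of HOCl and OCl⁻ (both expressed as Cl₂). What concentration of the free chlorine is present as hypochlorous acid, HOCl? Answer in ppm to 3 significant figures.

5.76 ppm

[OCl⁻]/[HOCl] = 10^(pH − pKa) = 10^(7.14 − 7.57) = 10^-0.43 = 0.3715.
Fraction as HOCl = 1 / (1 + 0.3715) = 0.7291.
HOCl = 0.7291 × 7.9 ppm = 5.76 ppm.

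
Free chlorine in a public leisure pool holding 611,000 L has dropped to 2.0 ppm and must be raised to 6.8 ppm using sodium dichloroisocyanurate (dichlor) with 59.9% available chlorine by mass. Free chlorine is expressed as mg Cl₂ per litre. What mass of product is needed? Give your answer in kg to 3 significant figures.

4.90 kg

Chlorine deficit: 6.8 − 2.0 = 4.8 ppm = 4.8 mg/L as Cl₂.
Cl₂ equivalent needed: 4.8 mg/L × 611,000 L = 2,933,000 mg = 2933 g.
Product at 59.9% available chlorine: 2933 / 0.599 = 4896 g.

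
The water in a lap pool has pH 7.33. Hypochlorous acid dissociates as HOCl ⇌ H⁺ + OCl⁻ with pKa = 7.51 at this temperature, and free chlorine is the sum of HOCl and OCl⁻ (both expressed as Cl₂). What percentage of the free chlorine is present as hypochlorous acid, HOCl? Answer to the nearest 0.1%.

60.2%

[OCl⁻]/[HOCl] = 10^(pH − pKa) = 10^(7.33 − 7.51) = 10^-0.18 = 0.6607.
Fraction as HOCl = 1 / (1 + 0.6607) = 0.6022.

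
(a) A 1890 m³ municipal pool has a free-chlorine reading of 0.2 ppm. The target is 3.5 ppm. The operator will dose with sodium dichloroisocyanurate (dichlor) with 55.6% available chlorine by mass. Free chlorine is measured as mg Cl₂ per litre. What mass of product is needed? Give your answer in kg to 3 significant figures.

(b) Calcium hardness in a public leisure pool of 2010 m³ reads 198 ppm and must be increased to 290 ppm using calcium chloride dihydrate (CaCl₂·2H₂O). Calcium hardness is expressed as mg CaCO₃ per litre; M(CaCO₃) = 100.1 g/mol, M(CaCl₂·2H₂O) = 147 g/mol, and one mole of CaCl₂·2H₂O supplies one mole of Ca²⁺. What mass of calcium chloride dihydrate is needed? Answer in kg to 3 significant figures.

(a) 11.2 kg; (b) 272 kg

(a) Volume: 1890 m³ = 1,890,000 L.
(a) Chlorine deficit: 3.5 − 0.2 = 3.3 ppm = 3.3 mg/L as Cl₂.
(a) Cl₂ equivalent needed: 3.3 mg/L × 1,890,000 L = 6,237,000 mg = 6237 g.
(a) Product at 55.6% available chlorine: 6237 / 0.556 = 11,220 g.

(b) Volume: 2010 m³ = 2,010,000 L.
(b) Hardness to add: (290 − 198) = 92 mg/L as CaCO₃ × 2,010,000 L = 184,900 g as CaCO₃.
(b) Moles of Ca²⁺ (1 mol Ca²⁺ ≡ 1 mol CaCO₃): 184,900 / 100.1 g/mol = 1847 mol.
(b) Mass of CaCl₂·2H₂O: 1847 × 147 = 271,600 g.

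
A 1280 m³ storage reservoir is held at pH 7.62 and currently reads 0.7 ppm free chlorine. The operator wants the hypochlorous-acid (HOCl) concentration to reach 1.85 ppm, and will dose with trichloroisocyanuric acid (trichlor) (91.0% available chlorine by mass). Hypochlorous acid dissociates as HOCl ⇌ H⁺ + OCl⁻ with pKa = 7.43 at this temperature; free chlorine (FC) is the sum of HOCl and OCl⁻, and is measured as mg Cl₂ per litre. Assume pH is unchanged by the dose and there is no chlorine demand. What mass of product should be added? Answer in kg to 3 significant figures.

5.65 kg

Volume: 1280 m³ = 1,280,000 L.
[OCl⁻]/[HOCl] = 10^(pH − pKa) = 10^(7.62 − 7.43) = 1.549; fraction as HOCl = 1/(1 + 1.549) = 0.3923.
Free chlorine required for 1.85 ppm HOCl: 1.85 / 0.3923 = 4.715 ppm.
FC to add: 4.715 − 0.7 = 4.015 mg/L as Cl₂.
Cl₂ equivalent: 4.015 mg/L × 1,280,000 L = 5140 g.
Product at 91.0% available Cl: 5140 / 0.91 = 5648 g.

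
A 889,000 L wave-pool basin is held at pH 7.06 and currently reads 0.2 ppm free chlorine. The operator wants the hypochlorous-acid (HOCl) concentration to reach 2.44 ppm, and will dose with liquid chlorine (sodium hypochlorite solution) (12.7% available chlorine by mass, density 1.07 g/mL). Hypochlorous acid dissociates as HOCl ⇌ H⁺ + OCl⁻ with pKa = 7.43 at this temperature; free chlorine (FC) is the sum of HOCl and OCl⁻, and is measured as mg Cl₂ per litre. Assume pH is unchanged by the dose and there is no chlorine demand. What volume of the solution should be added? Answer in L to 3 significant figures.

[OCl⁻]/[HOCl] = 10^(pH − pKa) = 10^(7.06 − 7.43) = 0.4266; fraction as HOCl = 1/(1 + 0.4266) = 0.701.
Free chlorine required for 2.44 ppm HOCl: 2.44 / 0.701 = 3.481 ppm.
FC to add: 3.481 − 0.2 = 3.281 mg/L as Cl₂.
Cl₂ equivalent: 3.281 mg/L × 889,000 L = 2917 g.
Product at 12.7% available Cl: 2917 / 0.127 = 22,970 g.
Volume: 22,970 g ÷ 1.07 g/mL = 21,460 mL.

21.5 L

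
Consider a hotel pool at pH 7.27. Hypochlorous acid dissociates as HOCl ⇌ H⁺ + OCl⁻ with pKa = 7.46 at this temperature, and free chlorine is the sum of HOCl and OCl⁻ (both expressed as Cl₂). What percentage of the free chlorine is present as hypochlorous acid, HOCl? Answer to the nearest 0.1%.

[OCl⁻]/[HOCl] = 10^(pH − pKa) = 10^(7.27 − 7.46) = 10^-0.19 = 0.6457.
Fraction as HOCl = 1 / (1 + 0.6457) = 0.6077.

60.8%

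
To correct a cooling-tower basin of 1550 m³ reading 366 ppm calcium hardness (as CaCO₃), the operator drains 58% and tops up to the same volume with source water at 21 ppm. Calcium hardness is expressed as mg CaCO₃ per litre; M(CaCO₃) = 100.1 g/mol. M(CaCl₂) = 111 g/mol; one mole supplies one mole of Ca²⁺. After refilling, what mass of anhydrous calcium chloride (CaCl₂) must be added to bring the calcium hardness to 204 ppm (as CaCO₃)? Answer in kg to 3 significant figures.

65.5 kg

Volume: 1550 m³ = 1,550,000 L.
After draining 58% and refilling: 366 × 0.42 + 21 × 0.58 = 165.9 ppm.
Deficit to target: 204 − 165.9 = 38.1 mg/L.
As CaCO₃: 38.1 mg/L × 1,550,000 L = 59,050 g; ÷ 100.1 = 590 mol Ca²⁺.
Mass: 590 × 111 = 65,490 g.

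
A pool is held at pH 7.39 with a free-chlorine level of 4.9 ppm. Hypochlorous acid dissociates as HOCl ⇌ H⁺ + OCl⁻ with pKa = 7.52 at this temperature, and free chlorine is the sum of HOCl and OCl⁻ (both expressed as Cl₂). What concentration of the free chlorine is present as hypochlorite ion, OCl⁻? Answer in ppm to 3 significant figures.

[OCl⁻]/[HOCl] = 10^(pH − pKa) = 10^(7.39 − 7.52) = 10^-0.13 = 0.7413.
Fraction as HOCl = 1 / (1 + 0.7413) = 0.5743.
OCl⁻ = (1 − 0.5743) × 4.9 ppm = 2.086 ppm.

2.09 ppm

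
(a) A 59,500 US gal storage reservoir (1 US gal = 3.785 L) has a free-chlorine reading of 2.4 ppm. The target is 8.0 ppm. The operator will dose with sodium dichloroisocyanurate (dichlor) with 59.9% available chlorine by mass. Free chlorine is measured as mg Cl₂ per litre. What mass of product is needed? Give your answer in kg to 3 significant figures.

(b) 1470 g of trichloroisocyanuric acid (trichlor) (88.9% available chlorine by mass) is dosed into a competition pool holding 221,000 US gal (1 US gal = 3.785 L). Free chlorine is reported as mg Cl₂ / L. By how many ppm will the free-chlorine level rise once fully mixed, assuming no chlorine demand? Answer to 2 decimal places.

(a) 2.11 kg; (b) 1.56 ppm

(a) Volume: 59,500 US gal × 3.785 L/gal = 225,208 L.
(a) Chlorine deficit: 8.0 − 2.4 = 5.6 ppm = 5.6 mg/L as Cl₂.
(a) Cl₂ equivalent needed: 5.6 mg/L × 225,208 L = 1,261,000 mg = 1261 g.
(a) Product at 59.9% available chlorine: 1261 / 0.599 = 2105 g.

(b) Volume: 221,000 US gal × 3.785 L/gal = 836,485 L.
(b) Available chlorine delivered: 1470 g × 0.889 = 1307 g as Cl₂.
(b) Concentration rise: 1307 g / 836,485 L = 1.562 mg/L = 1.56 ppm.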